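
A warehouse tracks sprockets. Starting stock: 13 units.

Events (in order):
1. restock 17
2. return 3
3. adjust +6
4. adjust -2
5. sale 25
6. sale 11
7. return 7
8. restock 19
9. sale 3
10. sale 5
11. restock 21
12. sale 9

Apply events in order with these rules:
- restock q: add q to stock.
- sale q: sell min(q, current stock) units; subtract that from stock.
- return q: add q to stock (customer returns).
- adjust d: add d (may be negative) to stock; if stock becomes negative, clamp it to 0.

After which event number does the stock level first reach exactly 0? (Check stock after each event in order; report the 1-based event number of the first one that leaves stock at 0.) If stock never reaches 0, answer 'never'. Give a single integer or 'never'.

Processing events:
Start: stock = 13
  Event 1 (restock 17): 13 + 17 = 30
  Event 2 (return 3): 30 + 3 = 33
  Event 3 (adjust +6): 33 + 6 = 39
  Event 4 (adjust -2): 39 + -2 = 37
  Event 5 (sale 25): sell min(25,37)=25. stock: 37 - 25 = 12. total_sold = 25
  Event 6 (sale 11): sell min(11,12)=11. stock: 12 - 11 = 1. total_sold = 36
  Event 7 (return 7): 1 + 7 = 8
  Event 8 (restock 19): 8 + 19 = 27
  Event 9 (sale 3): sell min(3,27)=3. stock: 27 - 3 = 24. total_sold = 39
  Event 10 (sale 5): sell min(5,24)=5. stock: 24 - 5 = 19. total_sold = 44
  Event 11 (restock 21): 19 + 21 = 40
  Event 12 (sale 9): sell min(9,40)=9. stock: 40 - 9 = 31. total_sold = 53
Final: stock = 31, total_sold = 53

Stock never reaches 0.

Answer: never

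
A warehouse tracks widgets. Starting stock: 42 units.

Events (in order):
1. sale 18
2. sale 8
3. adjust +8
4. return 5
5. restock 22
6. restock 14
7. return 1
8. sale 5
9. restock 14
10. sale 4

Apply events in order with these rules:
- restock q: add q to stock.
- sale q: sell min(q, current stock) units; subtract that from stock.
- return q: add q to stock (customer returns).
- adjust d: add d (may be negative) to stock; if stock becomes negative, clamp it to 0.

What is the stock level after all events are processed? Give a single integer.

Answer: 71

Derivation:
Processing events:
Start: stock = 42
  Event 1 (sale 18): sell min(18,42)=18. stock: 42 - 18 = 24. total_sold = 18
  Event 2 (sale 8): sell min(8,24)=8. stock: 24 - 8 = 16. total_sold = 26
  Event 3 (adjust +8): 16 + 8 = 24
  Event 4 (return 5): 24 + 5 = 29
  Event 5 (restock 22): 29 + 22 = 51
  Event 6 (restock 14): 51 + 14 = 65
  Event 7 (return 1): 65 + 1 = 66
  Event 8 (sale 5): sell min(5,66)=5. stock: 66 - 5 = 61. total_sold = 31
  Event 9 (restock 14): 61 + 14 = 75
  Event 10 (sale 4): sell min(4,75)=4. stock: 75 - 4 = 71. total_sold = 35
Final: stock = 71, total_sold = 35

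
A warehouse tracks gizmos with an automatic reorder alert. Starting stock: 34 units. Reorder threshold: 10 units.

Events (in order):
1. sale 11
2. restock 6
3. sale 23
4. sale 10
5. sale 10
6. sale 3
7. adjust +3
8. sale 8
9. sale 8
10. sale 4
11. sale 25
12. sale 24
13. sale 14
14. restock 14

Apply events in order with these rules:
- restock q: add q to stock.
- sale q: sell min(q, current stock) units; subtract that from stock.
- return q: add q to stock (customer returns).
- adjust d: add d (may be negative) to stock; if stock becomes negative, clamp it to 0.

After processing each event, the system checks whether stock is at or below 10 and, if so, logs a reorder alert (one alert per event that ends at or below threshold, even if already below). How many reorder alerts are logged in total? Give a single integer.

Answer: 11

Derivation:
Processing events:
Start: stock = 34
  Event 1 (sale 11): sell min(11,34)=11. stock: 34 - 11 = 23. total_sold = 11
  Event 2 (restock 6): 23 + 6 = 29
  Event 3 (sale 23): sell min(23,29)=23. stock: 29 - 23 = 6. total_sold = 34
  Event 4 (sale 10): sell min(10,6)=6. stock: 6 - 6 = 0. total_sold = 40
  Event 5 (sale 10): sell min(10,0)=0. stock: 0 - 0 = 0. total_sold = 40
  Event 6 (sale 3): sell min(3,0)=0. stock: 0 - 0 = 0. total_sold = 40
  Event 7 (adjust +3): 0 + 3 = 3
  Event 8 (sale 8): sell min(8,3)=3. stock: 3 - 3 = 0. total_sold = 43
  Event 9 (sale 8): sell min(8,0)=0. stock: 0 - 0 = 0. total_sold = 43
  Event 10 (sale 4): sell min(4,0)=0. stock: 0 - 0 = 0. total_sold = 43
  Event 11 (sale 25): sell min(25,0)=0. stock: 0 - 0 = 0. total_sold = 43
  Event 12 (sale 24): sell min(24,0)=0. stock: 0 - 0 = 0. total_sold = 43
  Event 13 (sale 14): sell min(14,0)=0. stock: 0 - 0 = 0. total_sold = 43
  Event 14 (restock 14): 0 + 14 = 14
Final: stock = 14, total_sold = 43

Checking against threshold 10:
  After event 1: stock=23 > 10
  After event 2: stock=29 > 10
  After event 3: stock=6 <= 10 -> ALERT
  After event 4: stock=0 <= 10 -> ALERT
  After event 5: stock=0 <= 10 -> ALERT
  After event 6: stock=0 <= 10 -> ALERT
  After event 7: stock=3 <= 10 -> ALERT
  After event 8: stock=0 <= 10 -> ALERT
  After event 9: stock=0 <= 10 -> ALERT
  After event 10: stock=0 <= 10 -> ALERT
  After event 11: stock=0 <= 10 -> ALERT
  After event 12: stock=0 <= 10 -> ALERT
  After event 13: stock=0 <= 10 -> ALERT
  After event 14: stock=14 > 10
Alert events: [3, 4, 5, 6, 7, 8, 9, 10, 11, 12, 13]. Count = 11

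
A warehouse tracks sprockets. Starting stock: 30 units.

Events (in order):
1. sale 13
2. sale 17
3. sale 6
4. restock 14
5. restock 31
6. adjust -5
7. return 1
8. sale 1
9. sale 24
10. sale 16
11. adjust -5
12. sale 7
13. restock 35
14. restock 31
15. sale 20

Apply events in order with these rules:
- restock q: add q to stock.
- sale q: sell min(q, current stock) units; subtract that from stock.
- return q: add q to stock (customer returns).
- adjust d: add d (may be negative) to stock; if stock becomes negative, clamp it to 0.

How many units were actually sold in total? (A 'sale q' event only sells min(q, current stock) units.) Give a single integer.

Answer: 91

Derivation:
Processing events:
Start: stock = 30
  Event 1 (sale 13): sell min(13,30)=13. stock: 30 - 13 = 17. total_sold = 13
  Event 2 (sale 17): sell min(17,17)=17. stock: 17 - 17 = 0. total_sold = 30
  Event 3 (sale 6): sell min(6,0)=0. stock: 0 - 0 = 0. total_sold = 30
  Event 4 (restock 14): 0 + 14 = 14
  Event 5 (restock 31): 14 + 31 = 45
  Event 6 (adjust -5): 45 + -5 = 40
  Event 7 (return 1): 40 + 1 = 41
  Event 8 (sale 1): sell min(1,41)=1. stock: 41 - 1 = 40. total_sold = 31
  Event 9 (sale 24): sell min(24,40)=24. stock: 40 - 24 = 16. total_sold = 55
  Event 10 (sale 16): sell min(16,16)=16. stock: 16 - 16 = 0. total_sold = 71
  Event 11 (adjust -5): 0 + -5 = 0 (clamped to 0)
  Event 12 (sale 7): sell min(7,0)=0. stock: 0 - 0 = 0. total_sold = 71
  Event 13 (restock 35): 0 + 35 = 35
  Event 14 (restock 31): 35 + 31 = 66
  Event 15 (sale 20): sell min(20,66)=20. stock: 66 - 20 = 46. total_sold = 91
Final: stock = 46, total_sold = 91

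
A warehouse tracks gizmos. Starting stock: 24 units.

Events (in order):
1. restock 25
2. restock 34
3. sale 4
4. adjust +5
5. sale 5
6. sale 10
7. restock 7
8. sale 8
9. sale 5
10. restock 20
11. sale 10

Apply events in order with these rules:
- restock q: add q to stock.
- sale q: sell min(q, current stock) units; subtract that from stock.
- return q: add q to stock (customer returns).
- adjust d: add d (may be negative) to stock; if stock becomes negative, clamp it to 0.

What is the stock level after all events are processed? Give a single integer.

Processing events:
Start: stock = 24
  Event 1 (restock 25): 24 + 25 = 49
  Event 2 (restock 34): 49 + 34 = 83
  Event 3 (sale 4): sell min(4,83)=4. stock: 83 - 4 = 79. total_sold = 4
  Event 4 (adjust +5): 79 + 5 = 84
  Event 5 (sale 5): sell min(5,84)=5. stock: 84 - 5 = 79. total_sold = 9
  Event 6 (sale 10): sell min(10,79)=10. stock: 79 - 10 = 69. total_sold = 19
  Event 7 (restock 7): 69 + 7 = 76
  Event 8 (sale 8): sell min(8,76)=8. stock: 76 - 8 = 68. total_sold = 27
  Event 9 (sale 5): sell min(5,68)=5. stock: 68 - 5 = 63. total_sold = 32
  Event 10 (restock 20): 63 + 20 = 83
  Event 11 (sale 10): sell min(10,83)=10. stock: 83 - 10 = 73. total_sold = 42
Final: stock = 73, total_sold = 42

Answer: 73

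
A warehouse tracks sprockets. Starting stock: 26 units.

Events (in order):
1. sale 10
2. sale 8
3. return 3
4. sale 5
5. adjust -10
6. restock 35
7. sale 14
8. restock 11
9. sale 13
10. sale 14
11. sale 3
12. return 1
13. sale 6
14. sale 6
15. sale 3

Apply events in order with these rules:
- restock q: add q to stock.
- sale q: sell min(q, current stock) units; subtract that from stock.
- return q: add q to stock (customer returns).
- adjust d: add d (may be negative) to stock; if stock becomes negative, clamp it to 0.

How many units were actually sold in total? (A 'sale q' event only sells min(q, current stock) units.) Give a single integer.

Processing events:
Start: stock = 26
  Event 1 (sale 10): sell min(10,26)=10. stock: 26 - 10 = 16. total_sold = 10
  Event 2 (sale 8): sell min(8,16)=8. stock: 16 - 8 = 8. total_sold = 18
  Event 3 (return 3): 8 + 3 = 11
  Event 4 (sale 5): sell min(5,11)=5. stock: 11 - 5 = 6. total_sold = 23
  Event 5 (adjust -10): 6 + -10 = 0 (clamped to 0)
  Event 6 (restock 35): 0 + 35 = 35
  Event 7 (sale 14): sell min(14,35)=14. stock: 35 - 14 = 21. total_sold = 37
  Event 8 (restock 11): 21 + 11 = 32
  Event 9 (sale 13): sell min(13,32)=13. stock: 32 - 13 = 19. total_sold = 50
  Event 10 (sale 14): sell min(14,19)=14. stock: 19 - 14 = 5. total_sold = 64
  Event 11 (sale 3): sell min(3,5)=3. stock: 5 - 3 = 2. total_sold = 67
  Event 12 (return 1): 2 + 1 = 3
  Event 13 (sale 6): sell min(6,3)=3. stock: 3 - 3 = 0. total_sold = 70
  Event 14 (sale 6): sell min(6,0)=0. stock: 0 - 0 = 0. total_sold = 70
  Event 15 (sale 3): sell min(3,0)=0. stock: 0 - 0 = 0. total_sold = 70
Final: stock = 0, total_sold = 70

Answer: 70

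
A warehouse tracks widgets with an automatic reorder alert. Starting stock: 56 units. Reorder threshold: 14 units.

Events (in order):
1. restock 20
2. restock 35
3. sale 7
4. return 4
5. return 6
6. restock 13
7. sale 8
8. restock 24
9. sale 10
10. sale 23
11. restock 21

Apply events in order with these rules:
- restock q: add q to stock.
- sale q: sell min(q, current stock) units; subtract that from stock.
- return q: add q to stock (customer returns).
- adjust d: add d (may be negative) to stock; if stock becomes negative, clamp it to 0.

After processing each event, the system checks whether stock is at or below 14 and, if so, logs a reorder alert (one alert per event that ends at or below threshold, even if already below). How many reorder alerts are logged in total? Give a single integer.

Answer: 0

Derivation:
Processing events:
Start: stock = 56
  Event 1 (restock 20): 56 + 20 = 76
  Event 2 (restock 35): 76 + 35 = 111
  Event 3 (sale 7): sell min(7,111)=7. stock: 111 - 7 = 104. total_sold = 7
  Event 4 (return 4): 104 + 4 = 108
  Event 5 (return 6): 108 + 6 = 114
  Event 6 (restock 13): 114 + 13 = 127
  Event 7 (sale 8): sell min(8,127)=8. stock: 127 - 8 = 119. total_sold = 15
  Event 8 (restock 24): 119 + 24 = 143
  Event 9 (sale 10): sell min(10,143)=10. stock: 143 - 10 = 133. total_sold = 25
  Event 10 (sale 23): sell min(23,133)=23. stock: 133 - 23 = 110. total_sold = 48
  Event 11 (restock 21): 110 + 21 = 131
Final: stock = 131, total_sold = 48

Checking against threshold 14:
  After event 1: stock=76 > 14
  After event 2: stock=111 > 14
  After event 3: stock=104 > 14
  After event 4: stock=108 > 14
  After event 5: stock=114 > 14
  After event 6: stock=127 > 14
  After event 7: stock=119 > 14
  After event 8: stock=143 > 14
  After event 9: stock=133 > 14
  After event 10: stock=110 > 14
  After event 11: stock=131 > 14
Alert events: []. Count = 0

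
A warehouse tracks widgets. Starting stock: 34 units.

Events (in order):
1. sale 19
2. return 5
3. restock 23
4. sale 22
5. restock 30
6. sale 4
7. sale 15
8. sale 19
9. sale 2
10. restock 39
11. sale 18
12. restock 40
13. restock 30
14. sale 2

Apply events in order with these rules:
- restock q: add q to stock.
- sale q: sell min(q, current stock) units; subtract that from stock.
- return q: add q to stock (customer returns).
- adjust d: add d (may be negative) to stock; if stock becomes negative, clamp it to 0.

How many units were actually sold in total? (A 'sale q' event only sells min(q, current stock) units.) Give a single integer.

Answer: 101

Derivation:
Processing events:
Start: stock = 34
  Event 1 (sale 19): sell min(19,34)=19. stock: 34 - 19 = 15. total_sold = 19
  Event 2 (return 5): 15 + 5 = 20
  Event 3 (restock 23): 20 + 23 = 43
  Event 4 (sale 22): sell min(22,43)=22. stock: 43 - 22 = 21. total_sold = 41
  Event 5 (restock 30): 21 + 30 = 51
  Event 6 (sale 4): sell min(4,51)=4. stock: 51 - 4 = 47. total_sold = 45
  Event 7 (sale 15): sell min(15,47)=15. stock: 47 - 15 = 32. total_sold = 60
  Event 8 (sale 19): sell min(19,32)=19. stock: 32 - 19 = 13. total_sold = 79
  Event 9 (sale 2): sell min(2,13)=2. stock: 13 - 2 = 11. total_sold = 81
  Event 10 (restock 39): 11 + 39 = 50
  Event 11 (sale 18): sell min(18,50)=18. stock: 50 - 18 = 32. total_sold = 99
  Event 12 (restock 40): 32 + 40 = 72
  Event 13 (restock 30): 72 + 30 = 102
  Event 14 (sale 2): sell min(2,102)=2. stock: 102 - 2 = 100. total_sold = 101
Final: stock = 100, total_sold = 101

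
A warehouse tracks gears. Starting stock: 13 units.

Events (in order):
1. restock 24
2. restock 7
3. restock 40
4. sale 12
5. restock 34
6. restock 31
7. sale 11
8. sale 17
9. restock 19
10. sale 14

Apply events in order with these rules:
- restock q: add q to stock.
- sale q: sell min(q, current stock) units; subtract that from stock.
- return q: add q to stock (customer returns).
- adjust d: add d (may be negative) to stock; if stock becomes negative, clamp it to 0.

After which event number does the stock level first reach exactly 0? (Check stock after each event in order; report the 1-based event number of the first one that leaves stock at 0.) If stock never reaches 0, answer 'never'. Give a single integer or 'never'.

Processing events:
Start: stock = 13
  Event 1 (restock 24): 13 + 24 = 37
  Event 2 (restock 7): 37 + 7 = 44
  Event 3 (restock 40): 44 + 40 = 84
  Event 4 (sale 12): sell min(12,84)=12. stock: 84 - 12 = 72. total_sold = 12
  Event 5 (restock 34): 72 + 34 = 106
  Event 6 (restock 31): 106 + 31 = 137
  Event 7 (sale 11): sell min(11,137)=11. stock: 137 - 11 = 126. total_sold = 23
  Event 8 (sale 17): sell min(17,126)=17. stock: 126 - 17 = 109. total_sold = 40
  Event 9 (restock 19): 109 + 19 = 128
  Event 10 (sale 14): sell min(14,128)=14. stock: 128 - 14 = 114. total_sold = 54
Final: stock = 114, total_sold = 54

Stock never reaches 0.

Answer: never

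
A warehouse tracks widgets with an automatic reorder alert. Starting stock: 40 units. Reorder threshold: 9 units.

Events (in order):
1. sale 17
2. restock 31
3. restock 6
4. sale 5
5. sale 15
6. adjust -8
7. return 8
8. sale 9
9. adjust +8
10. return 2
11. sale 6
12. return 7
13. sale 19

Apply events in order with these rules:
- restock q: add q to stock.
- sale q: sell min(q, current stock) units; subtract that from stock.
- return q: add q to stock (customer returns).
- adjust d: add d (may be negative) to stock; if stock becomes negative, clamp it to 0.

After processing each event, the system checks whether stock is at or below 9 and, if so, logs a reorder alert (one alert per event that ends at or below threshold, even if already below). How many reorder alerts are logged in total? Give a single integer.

Answer: 0

Derivation:
Processing events:
Start: stock = 40
  Event 1 (sale 17): sell min(17,40)=17. stock: 40 - 17 = 23. total_sold = 17
  Event 2 (restock 31): 23 + 31 = 54
  Event 3 (restock 6): 54 + 6 = 60
  Event 4 (sale 5): sell min(5,60)=5. stock: 60 - 5 = 55. total_sold = 22
  Event 5 (sale 15): sell min(15,55)=15. stock: 55 - 15 = 40. total_sold = 37
  Event 6 (adjust -8): 40 + -8 = 32
  Event 7 (return 8): 32 + 8 = 40
  Event 8 (sale 9): sell min(9,40)=9. stock: 40 - 9 = 31. total_sold = 46
  Event 9 (adjust +8): 31 + 8 = 39
  Event 10 (return 2): 39 + 2 = 41
  Event 11 (sale 6): sell min(6,41)=6. stock: 41 - 6 = 35. total_sold = 52
  Event 12 (return 7): 35 + 7 = 42
  Event 13 (sale 19): sell min(19,42)=19. stock: 42 - 19 = 23. total_sold = 71
Final: stock = 23, total_sold = 71

Checking against threshold 9:
  After event 1: stock=23 > 9
  After event 2: stock=54 > 9
  After event 3: stock=60 > 9
  After event 4: stock=55 > 9
  After event 5: stock=40 > 9
  After event 6: stock=32 > 9
  After event 7: stock=40 > 9
  After event 8: stock=31 > 9
  After event 9: stock=39 > 9
  After event 10: stock=41 > 9
  After event 11: stock=35 > 9
  After event 12: stock=42 > 9
  After event 13: stock=23 > 9
Alert events: []. Count = 0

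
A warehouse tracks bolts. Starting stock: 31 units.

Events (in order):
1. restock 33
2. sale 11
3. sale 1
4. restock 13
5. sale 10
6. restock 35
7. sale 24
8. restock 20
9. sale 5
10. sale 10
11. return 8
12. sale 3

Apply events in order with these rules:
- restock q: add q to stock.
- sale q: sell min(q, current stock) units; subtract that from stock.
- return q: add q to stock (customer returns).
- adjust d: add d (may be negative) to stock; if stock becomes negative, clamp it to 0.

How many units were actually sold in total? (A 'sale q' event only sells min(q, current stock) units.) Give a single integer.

Processing events:
Start: stock = 31
  Event 1 (restock 33): 31 + 33 = 64
  Event 2 (sale 11): sell min(11,64)=11. stock: 64 - 11 = 53. total_sold = 11
  Event 3 (sale 1): sell min(1,53)=1. stock: 53 - 1 = 52. total_sold = 12
  Event 4 (restock 13): 52 + 13 = 65
  Event 5 (sale 10): sell min(10,65)=10. stock: 65 - 10 = 55. total_sold = 22
  Event 6 (restock 35): 55 + 35 = 90
  Event 7 (sale 24): sell min(24,90)=24. stock: 90 - 24 = 66. total_sold = 46
  Event 8 (restock 20): 66 + 20 = 86
  Event 9 (sale 5): sell min(5,86)=5. stock: 86 - 5 = 81. total_sold = 51
  Event 10 (sale 10): sell min(10,81)=10. stock: 81 - 10 = 71. total_sold = 61
  Event 11 (return 8): 71 + 8 = 79
  Event 12 (sale 3): sell min(3,79)=3. stock: 79 - 3 = 76. total_sold = 64
Final: stock = 76, total_sold = 64

Answer: 64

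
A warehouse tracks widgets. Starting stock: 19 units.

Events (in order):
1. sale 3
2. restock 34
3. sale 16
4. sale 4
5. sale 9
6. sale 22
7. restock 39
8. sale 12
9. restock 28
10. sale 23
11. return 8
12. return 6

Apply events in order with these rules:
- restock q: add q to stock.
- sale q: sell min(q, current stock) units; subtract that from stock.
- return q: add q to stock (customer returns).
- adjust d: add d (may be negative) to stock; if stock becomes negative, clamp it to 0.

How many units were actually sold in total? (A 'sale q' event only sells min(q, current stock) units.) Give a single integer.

Answer: 88

Derivation:
Processing events:
Start: stock = 19
  Event 1 (sale 3): sell min(3,19)=3. stock: 19 - 3 = 16. total_sold = 3
  Event 2 (restock 34): 16 + 34 = 50
  Event 3 (sale 16): sell min(16,50)=16. stock: 50 - 16 = 34. total_sold = 19
  Event 4 (sale 4): sell min(4,34)=4. stock: 34 - 4 = 30. total_sold = 23
  Event 5 (sale 9): sell min(9,30)=9. stock: 30 - 9 = 21. total_sold = 32
  Event 6 (sale 22): sell min(22,21)=21. stock: 21 - 21 = 0. total_sold = 53
  Event 7 (restock 39): 0 + 39 = 39
  Event 8 (sale 12): sell min(12,39)=12. stock: 39 - 12 = 27. total_sold = 65
  Event 9 (restock 28): 27 + 28 = 55
  Event 10 (sale 23): sell min(23,55)=23. stock: 55 - 23 = 32. total_sold = 88
  Event 11 (return 8): 32 + 8 = 40
  Event 12 (return 6): 40 + 6 = 46
Final: stock = 46, total_sold = 88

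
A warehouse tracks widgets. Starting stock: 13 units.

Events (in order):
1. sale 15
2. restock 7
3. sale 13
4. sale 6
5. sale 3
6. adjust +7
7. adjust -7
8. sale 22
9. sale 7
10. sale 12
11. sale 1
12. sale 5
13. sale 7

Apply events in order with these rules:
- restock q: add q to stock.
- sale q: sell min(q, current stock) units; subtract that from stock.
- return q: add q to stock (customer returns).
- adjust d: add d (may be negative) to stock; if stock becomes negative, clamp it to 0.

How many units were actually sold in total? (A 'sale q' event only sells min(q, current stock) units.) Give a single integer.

Answer: 20

Derivation:
Processing events:
Start: stock = 13
  Event 1 (sale 15): sell min(15,13)=13. stock: 13 - 13 = 0. total_sold = 13
  Event 2 (restock 7): 0 + 7 = 7
  Event 3 (sale 13): sell min(13,7)=7. stock: 7 - 7 = 0. total_sold = 20
  Event 4 (sale 6): sell min(6,0)=0. stock: 0 - 0 = 0. total_sold = 20
  Event 5 (sale 3): sell min(3,0)=0. stock: 0 - 0 = 0. total_sold = 20
  Event 6 (adjust +7): 0 + 7 = 7
  Event 7 (adjust -7): 7 + -7 = 0
  Event 8 (sale 22): sell min(22,0)=0. stock: 0 - 0 = 0. total_sold = 20
  Event 9 (sale 7): sell min(7,0)=0. stock: 0 - 0 = 0. total_sold = 20
  Event 10 (sale 12): sell min(12,0)=0. stock: 0 - 0 = 0. total_sold = 20
  Event 11 (sale 1): sell min(1,0)=0. stock: 0 - 0 = 0. total_sold = 20
  Event 12 (sale 5): sell min(5,0)=0. stock: 0 - 0 = 0. total_sold = 20
  Event 13 (sale 7): sell min(7,0)=0. stock: 0 - 0 = 0. total_sold = 20
Final: stock = 0, total_sold = 20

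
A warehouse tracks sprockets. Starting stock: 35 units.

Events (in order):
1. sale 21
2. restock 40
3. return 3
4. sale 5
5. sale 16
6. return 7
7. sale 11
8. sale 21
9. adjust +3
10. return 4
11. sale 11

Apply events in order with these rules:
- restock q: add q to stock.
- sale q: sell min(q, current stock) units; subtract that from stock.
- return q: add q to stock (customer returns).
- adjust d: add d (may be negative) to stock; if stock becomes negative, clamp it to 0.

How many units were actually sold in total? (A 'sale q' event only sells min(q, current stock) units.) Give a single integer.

Answer: 85

Derivation:
Processing events:
Start: stock = 35
  Event 1 (sale 21): sell min(21,35)=21. stock: 35 - 21 = 14. total_sold = 21
  Event 2 (restock 40): 14 + 40 = 54
  Event 3 (return 3): 54 + 3 = 57
  Event 4 (sale 5): sell min(5,57)=5. stock: 57 - 5 = 52. total_sold = 26
  Event 5 (sale 16): sell min(16,52)=16. stock: 52 - 16 = 36. total_sold = 42
  Event 6 (return 7): 36 + 7 = 43
  Event 7 (sale 11): sell min(11,43)=11. stock: 43 - 11 = 32. total_sold = 53
  Event 8 (sale 21): sell min(21,32)=21. stock: 32 - 21 = 11. total_sold = 74
  Event 9 (adjust +3): 11 + 3 = 14
  Event 10 (return 4): 14 + 4 = 18
  Event 11 (sale 11): sell min(11,18)=11. stock: 18 - 11 = 7. total_sold = 85
Final: stock = 7, total_sold = 85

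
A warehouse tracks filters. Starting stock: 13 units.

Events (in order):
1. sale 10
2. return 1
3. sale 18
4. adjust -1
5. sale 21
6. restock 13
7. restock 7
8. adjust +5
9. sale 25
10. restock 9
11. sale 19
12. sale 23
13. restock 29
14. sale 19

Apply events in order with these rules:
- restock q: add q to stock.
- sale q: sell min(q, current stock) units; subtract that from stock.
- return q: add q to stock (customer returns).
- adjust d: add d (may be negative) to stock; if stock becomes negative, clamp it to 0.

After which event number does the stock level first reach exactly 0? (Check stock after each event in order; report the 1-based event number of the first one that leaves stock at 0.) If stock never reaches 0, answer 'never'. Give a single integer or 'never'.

Processing events:
Start: stock = 13
  Event 1 (sale 10): sell min(10,13)=10. stock: 13 - 10 = 3. total_sold = 10
  Event 2 (return 1): 3 + 1 = 4
  Event 3 (sale 18): sell min(18,4)=4. stock: 4 - 4 = 0. total_sold = 14
  Event 4 (adjust -1): 0 + -1 = 0 (clamped to 0)
  Event 5 (sale 21): sell min(21,0)=0. stock: 0 - 0 = 0. total_sold = 14
  Event 6 (restock 13): 0 + 13 = 13
  Event 7 (restock 7): 13 + 7 = 20
  Event 8 (adjust +5): 20 + 5 = 25
  Event 9 (sale 25): sell min(25,25)=25. stock: 25 - 25 = 0. total_sold = 39
  Event 10 (restock 9): 0 + 9 = 9
  Event 11 (sale 19): sell min(19,9)=9. stock: 9 - 9 = 0. total_sold = 48
  Event 12 (sale 23): sell min(23,0)=0. stock: 0 - 0 = 0. total_sold = 48
  Event 13 (restock 29): 0 + 29 = 29
  Event 14 (sale 19): sell min(19,29)=19. stock: 29 - 19 = 10. total_sold = 67
Final: stock = 10, total_sold = 67

First zero at event 3.

Answer: 3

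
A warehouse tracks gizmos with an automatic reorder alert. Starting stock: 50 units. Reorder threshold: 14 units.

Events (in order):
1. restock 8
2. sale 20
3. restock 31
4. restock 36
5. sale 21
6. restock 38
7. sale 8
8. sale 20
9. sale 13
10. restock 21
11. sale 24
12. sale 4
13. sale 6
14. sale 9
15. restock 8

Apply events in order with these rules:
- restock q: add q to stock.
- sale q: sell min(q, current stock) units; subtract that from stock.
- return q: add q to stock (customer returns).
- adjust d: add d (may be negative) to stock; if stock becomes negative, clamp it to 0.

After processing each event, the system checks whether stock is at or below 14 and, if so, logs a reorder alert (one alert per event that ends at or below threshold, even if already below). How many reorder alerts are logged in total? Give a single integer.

Processing events:
Start: stock = 50
  Event 1 (restock 8): 50 + 8 = 58
  Event 2 (sale 20): sell min(20,58)=20. stock: 58 - 20 = 38. total_sold = 20
  Event 3 (restock 31): 38 + 31 = 69
  Event 4 (restock 36): 69 + 36 = 105
  Event 5 (sale 21): sell min(21,105)=21. stock: 105 - 21 = 84. total_sold = 41
  Event 6 (restock 38): 84 + 38 = 122
  Event 7 (sale 8): sell min(8,122)=8. stock: 122 - 8 = 114. total_sold = 49
  Event 8 (sale 20): sell min(20,114)=20. stock: 114 - 20 = 94. total_sold = 69
  Event 9 (sale 13): sell min(13,94)=13. stock: 94 - 13 = 81. total_sold = 82
  Event 10 (restock 21): 81 + 21 = 102
  Event 11 (sale 24): sell min(24,102)=24. stock: 102 - 24 = 78. total_sold = 106
  Event 12 (sale 4): sell min(4,78)=4. stock: 78 - 4 = 74. total_sold = 110
  Event 13 (sale 6): sell min(6,74)=6. stock: 74 - 6 = 68. total_sold = 116
  Event 14 (sale 9): sell min(9,68)=9. stock: 68 - 9 = 59. total_sold = 125
  Event 15 (restock 8): 59 + 8 = 67
Final: stock = 67, total_sold = 125

Checking against threshold 14:
  After event 1: stock=58 > 14
  After event 2: stock=38 > 14
  After event 3: stock=69 > 14
  After event 4: stock=105 > 14
  After event 5: stock=84 > 14
  After event 6: stock=122 > 14
  After event 7: stock=114 > 14
  After event 8: stock=94 > 14
  After event 9: stock=81 > 14
  After event 10: stock=102 > 14
  After event 11: stock=78 > 14
  After event 12: stock=74 > 14
  After event 13: stock=68 > 14
  After event 14: stock=59 > 14
  After event 15: stock=67 > 14
Alert events: []. Count = 0

Answer: 0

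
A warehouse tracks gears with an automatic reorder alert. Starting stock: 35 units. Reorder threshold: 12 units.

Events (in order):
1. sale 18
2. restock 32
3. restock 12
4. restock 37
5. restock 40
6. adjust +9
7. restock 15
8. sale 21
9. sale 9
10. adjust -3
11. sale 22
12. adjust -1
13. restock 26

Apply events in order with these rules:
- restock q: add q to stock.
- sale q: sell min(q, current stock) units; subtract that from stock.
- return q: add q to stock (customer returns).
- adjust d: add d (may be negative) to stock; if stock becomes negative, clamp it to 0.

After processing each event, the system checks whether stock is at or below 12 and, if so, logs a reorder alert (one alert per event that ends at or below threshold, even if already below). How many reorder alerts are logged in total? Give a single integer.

Answer: 0

Derivation:
Processing events:
Start: stock = 35
  Event 1 (sale 18): sell min(18,35)=18. stock: 35 - 18 = 17. total_sold = 18
  Event 2 (restock 32): 17 + 32 = 49
  Event 3 (restock 12): 49 + 12 = 61
  Event 4 (restock 37): 61 + 37 = 98
  Event 5 (restock 40): 98 + 40 = 138
  Event 6 (adjust +9): 138 + 9 = 147
  Event 7 (restock 15): 147 + 15 = 162
  Event 8 (sale 21): sell min(21,162)=21. stock: 162 - 21 = 141. total_sold = 39
  Event 9 (sale 9): sell min(9,141)=9. stock: 141 - 9 = 132. total_sold = 48
  Event 10 (adjust -3): 132 + -3 = 129
  Event 11 (sale 22): sell min(22,129)=22. stock: 129 - 22 = 107. total_sold = 70
  Event 12 (adjust -1): 107 + -1 = 106
  Event 13 (restock 26): 106 + 26 = 132
Final: stock = 132, total_sold = 70

Checking against threshold 12:
  After event 1: stock=17 > 12
  After event 2: stock=49 > 12
  After event 3: stock=61 > 12
  After event 4: stock=98 > 12
  After event 5: stock=138 > 12
  After event 6: stock=147 > 12
  After event 7: stock=162 > 12
  After event 8: stock=141 > 12
  After event 9: stock=132 > 12
  After event 10: stock=129 > 12
  After event 11: stock=107 > 12
  After event 12: stock=106 > 12
  After event 13: stock=132 > 12
Alert events: []. Count = 0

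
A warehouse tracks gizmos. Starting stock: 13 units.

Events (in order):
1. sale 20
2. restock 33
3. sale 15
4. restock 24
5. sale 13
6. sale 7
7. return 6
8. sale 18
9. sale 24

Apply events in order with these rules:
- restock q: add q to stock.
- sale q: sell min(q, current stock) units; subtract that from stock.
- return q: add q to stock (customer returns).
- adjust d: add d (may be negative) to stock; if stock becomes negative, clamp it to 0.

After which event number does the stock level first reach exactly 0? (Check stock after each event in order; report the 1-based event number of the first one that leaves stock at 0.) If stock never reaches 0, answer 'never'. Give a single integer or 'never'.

Answer: 1

Derivation:
Processing events:
Start: stock = 13
  Event 1 (sale 20): sell min(20,13)=13. stock: 13 - 13 = 0. total_sold = 13
  Event 2 (restock 33): 0 + 33 = 33
  Event 3 (sale 15): sell min(15,33)=15. stock: 33 - 15 = 18. total_sold = 28
  Event 4 (restock 24): 18 + 24 = 42
  Event 5 (sale 13): sell min(13,42)=13. stock: 42 - 13 = 29. total_sold = 41
  Event 6 (sale 7): sell min(7,29)=7. stock: 29 - 7 = 22. total_sold = 48
  Event 7 (return 6): 22 + 6 = 28
  Event 8 (sale 18): sell min(18,28)=18. stock: 28 - 18 = 10. total_sold = 66
  Event 9 (sale 24): sell min(24,10)=10. stock: 10 - 10 = 0. total_sold = 76
Final: stock = 0, total_sold = 76

First zero at event 1.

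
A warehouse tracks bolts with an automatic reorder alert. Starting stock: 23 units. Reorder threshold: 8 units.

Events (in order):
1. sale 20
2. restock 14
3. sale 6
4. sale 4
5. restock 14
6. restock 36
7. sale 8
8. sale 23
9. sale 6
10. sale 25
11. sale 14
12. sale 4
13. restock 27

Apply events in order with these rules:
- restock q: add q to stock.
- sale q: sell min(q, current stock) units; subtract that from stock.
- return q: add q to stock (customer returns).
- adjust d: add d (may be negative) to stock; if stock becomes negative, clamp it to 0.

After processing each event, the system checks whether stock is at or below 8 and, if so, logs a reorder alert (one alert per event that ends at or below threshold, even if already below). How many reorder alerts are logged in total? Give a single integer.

Answer: 5

Derivation:
Processing events:
Start: stock = 23
  Event 1 (sale 20): sell min(20,23)=20. stock: 23 - 20 = 3. total_sold = 20
  Event 2 (restock 14): 3 + 14 = 17
  Event 3 (sale 6): sell min(6,17)=6. stock: 17 - 6 = 11. total_sold = 26
  Event 4 (sale 4): sell min(4,11)=4. stock: 11 - 4 = 7. total_sold = 30
  Event 5 (restock 14): 7 + 14 = 21
  Event 6 (restock 36): 21 + 36 = 57
  Event 7 (sale 8): sell min(8,57)=8. stock: 57 - 8 = 49. total_sold = 38
  Event 8 (sale 23): sell min(23,49)=23. stock: 49 - 23 = 26. total_sold = 61
  Event 9 (sale 6): sell min(6,26)=6. stock: 26 - 6 = 20. total_sold = 67
  Event 10 (sale 25): sell min(25,20)=20. stock: 20 - 20 = 0. total_sold = 87
  Event 11 (sale 14): sell min(14,0)=0. stock: 0 - 0 = 0. total_sold = 87
  Event 12 (sale 4): sell min(4,0)=0. stock: 0 - 0 = 0. total_sold = 87
  Event 13 (restock 27): 0 + 27 = 27
Final: stock = 27, total_sold = 87

Checking against threshold 8:
  After event 1: stock=3 <= 8 -> ALERT
  After event 2: stock=17 > 8
  After event 3: stock=11 > 8
  After event 4: stock=7 <= 8 -> ALERT
  After event 5: stock=21 > 8
  After event 6: stock=57 > 8
  After event 7: stock=49 > 8
  After event 8: stock=26 > 8
  After event 9: stock=20 > 8
  After event 10: stock=0 <= 8 -> ALERT
  After event 11: stock=0 <= 8 -> ALERT
  After event 12: stock=0 <= 8 -> ALERT
  After event 13: stock=27 > 8
Alert events: [1, 4, 10, 11, 12]. Count = 5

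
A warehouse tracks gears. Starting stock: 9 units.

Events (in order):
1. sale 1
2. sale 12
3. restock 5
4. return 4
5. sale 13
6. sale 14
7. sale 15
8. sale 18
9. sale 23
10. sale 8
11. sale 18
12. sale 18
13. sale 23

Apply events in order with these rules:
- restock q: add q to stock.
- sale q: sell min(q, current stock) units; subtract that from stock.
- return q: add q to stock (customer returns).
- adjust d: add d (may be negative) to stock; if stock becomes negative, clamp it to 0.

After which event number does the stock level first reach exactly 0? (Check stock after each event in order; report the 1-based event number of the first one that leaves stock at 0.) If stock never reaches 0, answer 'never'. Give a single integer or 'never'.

Processing events:
Start: stock = 9
  Event 1 (sale 1): sell min(1,9)=1. stock: 9 - 1 = 8. total_sold = 1
  Event 2 (sale 12): sell min(12,8)=8. stock: 8 - 8 = 0. total_sold = 9
  Event 3 (restock 5): 0 + 5 = 5
  Event 4 (return 4): 5 + 4 = 9
  Event 5 (sale 13): sell min(13,9)=9. stock: 9 - 9 = 0. total_sold = 18
  Event 6 (sale 14): sell min(14,0)=0. stock: 0 - 0 = 0. total_sold = 18
  Event 7 (sale 15): sell min(15,0)=0. stock: 0 - 0 = 0. total_sold = 18
  Event 8 (sale 18): sell min(18,0)=0. stock: 0 - 0 = 0. total_sold = 18
  Event 9 (sale 23): sell min(23,0)=0. stock: 0 - 0 = 0. total_sold = 18
  Event 10 (sale 8): sell min(8,0)=0. stock: 0 - 0 = 0. total_sold = 18
  Event 11 (sale 18): sell min(18,0)=0. stock: 0 - 0 = 0. total_sold = 18
  Event 12 (sale 18): sell min(18,0)=0. stock: 0 - 0 = 0. total_sold = 18
  Event 13 (sale 23): sell min(23,0)=0. stock: 0 - 0 = 0. total_sold = 18
Final: stock = 0, total_sold = 18

First zero at event 2.

Answer: 2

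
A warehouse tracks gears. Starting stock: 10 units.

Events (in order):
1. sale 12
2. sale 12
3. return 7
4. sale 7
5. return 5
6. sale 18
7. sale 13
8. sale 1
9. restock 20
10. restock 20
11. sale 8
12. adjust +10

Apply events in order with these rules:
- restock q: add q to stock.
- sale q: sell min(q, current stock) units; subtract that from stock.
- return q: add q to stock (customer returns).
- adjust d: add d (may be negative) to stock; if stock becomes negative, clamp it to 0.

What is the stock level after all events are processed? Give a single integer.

Answer: 42

Derivation:
Processing events:
Start: stock = 10
  Event 1 (sale 12): sell min(12,10)=10. stock: 10 - 10 = 0. total_sold = 10
  Event 2 (sale 12): sell min(12,0)=0. stock: 0 - 0 = 0. total_sold = 10
  Event 3 (return 7): 0 + 7 = 7
  Event 4 (sale 7): sell min(7,7)=7. stock: 7 - 7 = 0. total_sold = 17
  Event 5 (return 5): 0 + 5 = 5
  Event 6 (sale 18): sell min(18,5)=5. stock: 5 - 5 = 0. total_sold = 22
  Event 7 (sale 13): sell min(13,0)=0. stock: 0 - 0 = 0. total_sold = 22
  Event 8 (sale 1): sell min(1,0)=0. stock: 0 - 0 = 0. total_sold = 22
  Event 9 (restock 20): 0 + 20 = 20
  Event 10 (restock 20): 20 + 20 = 40
  Event 11 (sale 8): sell min(8,40)=8. stock: 40 - 8 = 32. total_sold = 30
  Event 12 (adjust +10): 32 + 10 = 42
Final: stock = 42, total_sold = 30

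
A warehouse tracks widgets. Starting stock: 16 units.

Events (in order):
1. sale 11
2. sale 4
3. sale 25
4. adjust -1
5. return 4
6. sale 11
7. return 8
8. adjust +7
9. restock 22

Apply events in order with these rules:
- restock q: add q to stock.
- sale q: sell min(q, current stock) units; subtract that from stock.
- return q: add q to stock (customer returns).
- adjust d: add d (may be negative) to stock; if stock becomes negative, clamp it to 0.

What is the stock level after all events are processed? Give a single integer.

Answer: 37

Derivation:
Processing events:
Start: stock = 16
  Event 1 (sale 11): sell min(11,16)=11. stock: 16 - 11 = 5. total_sold = 11
  Event 2 (sale 4): sell min(4,5)=4. stock: 5 - 4 = 1. total_sold = 15
  Event 3 (sale 25): sell min(25,1)=1. stock: 1 - 1 = 0. total_sold = 16
  Event 4 (adjust -1): 0 + -1 = 0 (clamped to 0)
  Event 5 (return 4): 0 + 4 = 4
  Event 6 (sale 11): sell min(11,4)=4. stock: 4 - 4 = 0. total_sold = 20
  Event 7 (return 8): 0 + 8 = 8
  Event 8 (adjust +7): 8 + 7 = 15
  Event 9 (restock 22): 15 + 22 = 37
Final: stock = 37, total_sold = 20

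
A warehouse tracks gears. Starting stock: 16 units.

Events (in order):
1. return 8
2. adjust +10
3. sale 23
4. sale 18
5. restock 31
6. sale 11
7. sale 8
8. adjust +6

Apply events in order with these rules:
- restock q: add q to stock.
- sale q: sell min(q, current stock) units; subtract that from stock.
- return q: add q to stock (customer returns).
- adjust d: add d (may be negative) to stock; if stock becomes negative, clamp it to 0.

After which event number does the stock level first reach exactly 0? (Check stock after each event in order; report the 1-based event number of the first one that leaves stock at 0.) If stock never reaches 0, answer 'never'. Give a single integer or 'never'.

Answer: 4

Derivation:
Processing events:
Start: stock = 16
  Event 1 (return 8): 16 + 8 = 24
  Event 2 (adjust +10): 24 + 10 = 34
  Event 3 (sale 23): sell min(23,34)=23. stock: 34 - 23 = 11. total_sold = 23
  Event 4 (sale 18): sell min(18,11)=11. stock: 11 - 11 = 0. total_sold = 34
  Event 5 (restock 31): 0 + 31 = 31
  Event 6 (sale 11): sell min(11,31)=11. stock: 31 - 11 = 20. total_sold = 45
  Event 7 (sale 8): sell min(8,20)=8. stock: 20 - 8 = 12. total_sold = 53
  Event 8 (adjust +6): 12 + 6 = 18
Final: stock = 18, total_sold = 53

First zero at event 4.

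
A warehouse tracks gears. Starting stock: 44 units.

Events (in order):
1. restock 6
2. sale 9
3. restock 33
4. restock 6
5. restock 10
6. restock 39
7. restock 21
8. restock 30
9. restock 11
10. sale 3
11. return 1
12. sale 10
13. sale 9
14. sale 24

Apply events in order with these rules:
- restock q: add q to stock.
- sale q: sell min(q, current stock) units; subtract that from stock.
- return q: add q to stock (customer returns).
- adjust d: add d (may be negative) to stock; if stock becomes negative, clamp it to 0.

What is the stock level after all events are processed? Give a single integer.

Answer: 146

Derivation:
Processing events:
Start: stock = 44
  Event 1 (restock 6): 44 + 6 = 50
  Event 2 (sale 9): sell min(9,50)=9. stock: 50 - 9 = 41. total_sold = 9
  Event 3 (restock 33): 41 + 33 = 74
  Event 4 (restock 6): 74 + 6 = 80
  Event 5 (restock 10): 80 + 10 = 90
  Event 6 (restock 39): 90 + 39 = 129
  Event 7 (restock 21): 129 + 21 = 150
  Event 8 (restock 30): 150 + 30 = 180
  Event 9 (restock 11): 180 + 11 = 191
  Event 10 (sale 3): sell min(3,191)=3. stock: 191 - 3 = 188. total_sold = 12
  Event 11 (return 1): 188 + 1 = 189
  Event 12 (sale 10): sell min(10,189)=10. stock: 189 - 10 = 179. total_sold = 22
  Event 13 (sale 9): sell min(9,179)=9. stock: 179 - 9 = 170. total_sold = 31
  Event 14 (sale 24): sell min(24,170)=24. stock: 170 - 24 = 146. total_sold = 55
Final: stock = 146, total_sold = 55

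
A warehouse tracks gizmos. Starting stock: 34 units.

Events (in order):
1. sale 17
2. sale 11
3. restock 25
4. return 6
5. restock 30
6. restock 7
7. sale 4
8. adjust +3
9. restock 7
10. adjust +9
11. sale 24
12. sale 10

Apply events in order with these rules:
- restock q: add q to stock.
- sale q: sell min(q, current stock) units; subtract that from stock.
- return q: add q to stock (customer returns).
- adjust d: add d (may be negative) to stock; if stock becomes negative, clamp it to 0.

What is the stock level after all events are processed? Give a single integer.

Processing events:
Start: stock = 34
  Event 1 (sale 17): sell min(17,34)=17. stock: 34 - 17 = 17. total_sold = 17
  Event 2 (sale 11): sell min(11,17)=11. stock: 17 - 11 = 6. total_sold = 28
  Event 3 (restock 25): 6 + 25 = 31
  Event 4 (return 6): 31 + 6 = 37
  Event 5 (restock 30): 37 + 30 = 67
  Event 6 (restock 7): 67 + 7 = 74
  Event 7 (sale 4): sell min(4,74)=4. stock: 74 - 4 = 70. total_sold = 32
  Event 8 (adjust +3): 70 + 3 = 73
  Event 9 (restock 7): 73 + 7 = 80
  Event 10 (adjust +9): 80 + 9 = 89
  Event 11 (sale 24): sell min(24,89)=24. stock: 89 - 24 = 65. total_sold = 56
  Event 12 (sale 10): sell min(10,65)=10. stock: 65 - 10 = 55. total_sold = 66
Final: stock = 55, total_sold = 66

Answer: 55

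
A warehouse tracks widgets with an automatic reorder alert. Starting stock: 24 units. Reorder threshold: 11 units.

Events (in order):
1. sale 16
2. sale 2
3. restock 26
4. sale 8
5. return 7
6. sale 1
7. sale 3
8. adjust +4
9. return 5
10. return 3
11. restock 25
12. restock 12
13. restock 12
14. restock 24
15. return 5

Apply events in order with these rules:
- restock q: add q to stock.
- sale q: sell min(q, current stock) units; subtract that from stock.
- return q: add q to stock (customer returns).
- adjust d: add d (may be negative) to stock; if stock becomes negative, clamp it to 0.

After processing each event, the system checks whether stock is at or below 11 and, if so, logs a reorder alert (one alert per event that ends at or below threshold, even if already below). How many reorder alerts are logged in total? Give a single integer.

Processing events:
Start: stock = 24
  Event 1 (sale 16): sell min(16,24)=16. stock: 24 - 16 = 8. total_sold = 16
  Event 2 (sale 2): sell min(2,8)=2. stock: 8 - 2 = 6. total_sold = 18
  Event 3 (restock 26): 6 + 26 = 32
  Event 4 (sale 8): sell min(8,32)=8. stock: 32 - 8 = 24. total_sold = 26
  Event 5 (return 7): 24 + 7 = 31
  Event 6 (sale 1): sell min(1,31)=1. stock: 31 - 1 = 30. total_sold = 27
  Event 7 (sale 3): sell min(3,30)=3. stock: 30 - 3 = 27. total_sold = 30
  Event 8 (adjust +4): 27 + 4 = 31
  Event 9 (return 5): 31 + 5 = 36
  Event 10 (return 3): 36 + 3 = 39
  Event 11 (restock 25): 39 + 25 = 64
  Event 12 (restock 12): 64 + 12 = 76
  Event 13 (restock 12): 76 + 12 = 88
  Event 14 (restock 24): 88 + 24 = 112
  Event 15 (return 5): 112 + 5 = 117
Final: stock = 117, total_sold = 30

Checking against threshold 11:
  After event 1: stock=8 <= 11 -> ALERT
  After event 2: stock=6 <= 11 -> ALERT
  After event 3: stock=32 > 11
  After event 4: stock=24 > 11
  After event 5: stock=31 > 11
  After event 6: stock=30 > 11
  After event 7: stock=27 > 11
  After event 8: stock=31 > 11
  After event 9: stock=36 > 11
  After event 10: stock=39 > 11
  After event 11: stock=64 > 11
  After event 12: stock=76 > 11
  After event 13: stock=88 > 11
  After event 14: stock=112 > 11
  After event 15: stock=117 > 11
Alert events: [1, 2]. Count = 2

Answer: 2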